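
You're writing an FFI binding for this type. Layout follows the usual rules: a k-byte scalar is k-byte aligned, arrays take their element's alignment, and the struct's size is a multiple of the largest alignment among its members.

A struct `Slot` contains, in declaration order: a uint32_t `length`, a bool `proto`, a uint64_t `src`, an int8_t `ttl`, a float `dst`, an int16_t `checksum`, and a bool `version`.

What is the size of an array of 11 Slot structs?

352

@0: length [4B, align 4] → 4
@4: proto [1B, align 1] → 5
+3 pad (align 8)
@8: src [8B, align 8] → 16
@16: ttl [1B, align 1] → 17
+3 pad (align 4)
@20: dst [4B, align 4] → 24
@24: checksum [2B, align 2] → 26
@26: version [1B, align 1] → 27
+5 tail pad (align 8)
size 32, align 8
array of 11: 11 × 32 = 352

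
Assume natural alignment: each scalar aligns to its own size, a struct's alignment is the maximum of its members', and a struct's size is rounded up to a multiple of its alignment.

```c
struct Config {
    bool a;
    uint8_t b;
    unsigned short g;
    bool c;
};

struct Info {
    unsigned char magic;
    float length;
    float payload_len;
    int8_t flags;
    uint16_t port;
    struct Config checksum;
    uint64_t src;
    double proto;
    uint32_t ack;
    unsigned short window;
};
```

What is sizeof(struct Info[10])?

480

Config: @0: a [1B, align 1] → 1; @1: b [1B, align 1] → 2; @2: g [2B, align 2] → 4; @4: c [1B, align 1] → 5; +1 tail pad (align 2); size 6, align 2
@0: magic [1B, align 1] → 1
+3 pad (align 4)
@4: length [4B, align 4] → 8
@8: payload_len [4B, align 4] → 12
@12: flags [1B, align 1] → 13
+1 pad (align 2)
@14: port [2B, align 2] → 16
@16: checksum [6B, align 2] → 22
+2 pad (align 8)
@24: src [8B, align 8] → 32
@32: proto [8B, align 8] → 40
@40: ack [4B, align 4] → 44
@44: window [2B, align 2] → 46
+2 tail pad (align 8)
size 48, align 8
array of 10: 10 × 48 = 480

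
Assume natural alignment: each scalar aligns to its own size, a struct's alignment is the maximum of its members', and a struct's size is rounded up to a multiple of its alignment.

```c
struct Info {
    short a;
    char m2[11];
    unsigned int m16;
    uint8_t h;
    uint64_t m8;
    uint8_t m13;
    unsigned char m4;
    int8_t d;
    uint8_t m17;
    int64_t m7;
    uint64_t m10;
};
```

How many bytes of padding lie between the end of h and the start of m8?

3

@0: a [2B, align 2] → 2
@2: m2 [11B, align 1] → 13
+3 pad (align 4)
@16: m16 [4B, align 4] → 20
@20: h [1B, align 1] → 21
+3 pad (align 8)
@24: m8 [8B, align 8] → 32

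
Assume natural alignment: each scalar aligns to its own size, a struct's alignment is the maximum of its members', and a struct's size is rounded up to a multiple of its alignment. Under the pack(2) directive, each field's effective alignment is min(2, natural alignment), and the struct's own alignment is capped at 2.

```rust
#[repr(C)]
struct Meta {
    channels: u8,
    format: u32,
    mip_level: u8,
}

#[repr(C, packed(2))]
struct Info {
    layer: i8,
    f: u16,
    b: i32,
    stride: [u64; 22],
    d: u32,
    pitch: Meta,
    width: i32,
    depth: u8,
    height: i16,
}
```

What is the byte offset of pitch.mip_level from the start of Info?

196

Meta: @0: channels [1B, align 1] → 1; +3 pad (align 4); @4: format [4B, align 4] → 8; @8: mip_level [1B, align 1] → 9; +3 tail pad (align 4); size 12, align 4
@0: layer [1B, align 1] → 1
+1 pad (align 2)
@2: f [2B, align 2] → 4
@4: b [4B, align 2] → 8
@8: stride [176B, align 2] → 184
@184: d [4B, align 2] → 188
@188: pitch [12B, align 2] → 200
within Meta: mip_level at 8
188 + 8 = 196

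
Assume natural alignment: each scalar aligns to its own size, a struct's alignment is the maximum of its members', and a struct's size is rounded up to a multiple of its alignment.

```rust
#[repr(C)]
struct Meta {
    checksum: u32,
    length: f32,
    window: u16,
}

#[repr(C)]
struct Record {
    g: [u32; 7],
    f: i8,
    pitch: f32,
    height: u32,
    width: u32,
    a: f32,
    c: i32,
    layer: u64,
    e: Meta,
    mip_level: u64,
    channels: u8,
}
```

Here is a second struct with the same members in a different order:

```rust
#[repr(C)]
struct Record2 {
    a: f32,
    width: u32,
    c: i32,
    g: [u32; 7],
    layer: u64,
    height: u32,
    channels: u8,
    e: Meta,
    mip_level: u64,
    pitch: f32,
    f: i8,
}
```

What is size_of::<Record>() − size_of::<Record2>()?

Meta: checksum at 0 (size 4, align 4) → ends 4; length at 4 (size 4, align 4) → ends 8; window at 8 (size 2, align 2) → ends 10; tail pad 2 to reach multiple of 4; total 12 bytes, alignment 4
g at 0 (size 28, align 4) → ends 28
f at 28 (size 1, align 1) → ends 29
pad 3 to align 4 for pitch
pitch at 32 (size 4, align 4) → ends 36
height at 36 (size 4, align 4) → ends 40
width at 40 (size 4, align 4) → ends 44
a at 44 (size 4, align 4) → ends 48
c at 48 (size 4, align 4) → ends 52
pad 4 to align 8 for layer
layer at 56 (size 8, align 8) → ends 64
e at 64 (size 12, align 4) → ends 76
pad 4 to align 8 for mip_level
mip_level at 80 (size 8, align 8) → ends 88
channels at 88 (size 1, align 1) → ends 89
tail pad 7 to reach multiple of 8
total 96 bytes, alignment 8
— Record2 —
a at 0 (size 4, align 4) → ends 4
width at 4 (size 4, align 4) → ends 8
c at 8 (size 4, align 4) → ends 12
g at 12 (size 28, align 4) → ends 40
layer at 40 (size 8, align 8) → ends 48
height at 48 (size 4, align 4) → ends 52
channels at 52 (size 1, align 1) → ends 53
pad 3 to align 4 for e
e at 56 (size 12, align 4) → ends 68
pad 4 to align 8 for mip_level
mip_level at 72 (size 8, align 8) → ends 80
pitch at 80 (size 4, align 4) → ends 84
f at 84 (size 1, align 1) → ends 85
tail pad 3 to reach multiple of 8
total 88 bytes, alignment 8
96 − 88 = 8

8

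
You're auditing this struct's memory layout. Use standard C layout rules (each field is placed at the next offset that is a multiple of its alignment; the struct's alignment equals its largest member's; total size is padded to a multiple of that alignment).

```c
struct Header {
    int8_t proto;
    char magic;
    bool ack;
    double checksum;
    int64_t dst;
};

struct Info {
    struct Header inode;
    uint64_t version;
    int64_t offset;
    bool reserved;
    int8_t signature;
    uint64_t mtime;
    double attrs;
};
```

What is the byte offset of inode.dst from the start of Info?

Header: proto at 0 (size 1, align 1) → ends 1; magic at 1 (size 1, align 1) → ends 2; ack at 2 (size 1, align 1) → ends 3; pad 5 to align 8 for checksum; checksum at 8 (size 8, align 8) → ends 16; dst at 16 (size 8, align 8) → ends 24; total 24 bytes, alignment 8
inode at 0 (size 24, align 8) → ends 24
within Header: dst at 16
0 + 16 = 16

16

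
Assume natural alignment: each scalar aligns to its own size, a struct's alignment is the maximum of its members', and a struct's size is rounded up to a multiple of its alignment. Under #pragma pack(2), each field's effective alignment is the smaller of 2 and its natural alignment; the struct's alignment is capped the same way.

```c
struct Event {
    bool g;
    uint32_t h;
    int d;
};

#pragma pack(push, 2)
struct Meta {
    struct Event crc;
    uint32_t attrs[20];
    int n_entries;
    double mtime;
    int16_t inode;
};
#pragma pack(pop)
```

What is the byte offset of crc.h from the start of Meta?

Event: g at 0 (size 1, align 1) → ends 1; pad 3 to align 4 for h; h at 4 (size 4, align 4) → ends 8; d at 8 (size 4, align 4) → ends 12; total 12 bytes, alignment 4
crc at 0 (size 12, align 2) → ends 12
within Event: h at 4
0 + 4 = 4

4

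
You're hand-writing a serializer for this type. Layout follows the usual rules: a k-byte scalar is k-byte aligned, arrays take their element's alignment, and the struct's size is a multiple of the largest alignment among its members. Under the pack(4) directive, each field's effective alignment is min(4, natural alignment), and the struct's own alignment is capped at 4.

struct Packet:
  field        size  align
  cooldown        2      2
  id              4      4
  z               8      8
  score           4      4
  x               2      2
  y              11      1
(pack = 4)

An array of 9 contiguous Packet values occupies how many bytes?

@0: cooldown [2B, align 2] → 2
+2 pad (align 4)
@4: id [4B, align 4] → 8
@8: z [8B, align 4] → 16
@16: score [4B, align 4] → 20
@20: x [2B, align 2] → 22
@22: y [11B, align 1] → 33
+3 tail pad (align 4)
size 36, align 4
array of 9: 9 × 36 = 324

324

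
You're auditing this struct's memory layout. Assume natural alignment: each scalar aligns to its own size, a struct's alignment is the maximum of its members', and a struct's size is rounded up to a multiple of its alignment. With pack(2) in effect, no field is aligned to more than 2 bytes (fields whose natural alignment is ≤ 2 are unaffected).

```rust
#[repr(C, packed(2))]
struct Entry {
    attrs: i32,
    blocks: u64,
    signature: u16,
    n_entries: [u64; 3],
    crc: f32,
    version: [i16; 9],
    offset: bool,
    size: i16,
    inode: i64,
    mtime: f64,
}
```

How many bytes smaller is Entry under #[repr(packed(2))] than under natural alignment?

natural layout:
  attrs at 0 (size 4, align 4) → ends 4
  pad 4 to align 8 for blocks
  blocks at 8 (size 8, align 8) → ends 16
  signature at 16 (size 2, align 2) → ends 18
  pad 6 to align 8 for n_entries
  n_entries at 24 (size 24, align 8) → ends 48
  crc at 48 (size 4, align 4) → ends 52
  version at 52 (size 18, align 2) → ends 70
  offset at 70 (size 1, align 1) → ends 71
  pad 1 to align 2 for size
  size at 72 (size 2, align 2) → ends 74
  pad 6 to align 8 for inode
  inode at 80 (size 8, align 8) → ends 88
  mtime at 88 (size 8, align 8) → ends 96
  total 96 bytes, alignment 8
packed(2) layout:
  attrs at 0 (size 4, align 2) → ends 4
  blocks at 4 (size 8, align 2) → ends 12
  signature at 12 (size 2, align 2) → ends 14
  n_entries at 14 (size 24, align 2) → ends 38
  crc at 38 (size 4, align 2) → ends 42
  version at 42 (size 18, align 2) → ends 60
  offset at 60 (size 1, align 1) → ends 61
  pad 1 to align 2 for size
  size at 62 (size 2, align 2) → ends 64
  inode at 64 (size 8, align 2) → ends 72
  mtime at 72 (size 8, align 2) → ends 80
  total 80 bytes, alignment 2
96 − 80 = 16

16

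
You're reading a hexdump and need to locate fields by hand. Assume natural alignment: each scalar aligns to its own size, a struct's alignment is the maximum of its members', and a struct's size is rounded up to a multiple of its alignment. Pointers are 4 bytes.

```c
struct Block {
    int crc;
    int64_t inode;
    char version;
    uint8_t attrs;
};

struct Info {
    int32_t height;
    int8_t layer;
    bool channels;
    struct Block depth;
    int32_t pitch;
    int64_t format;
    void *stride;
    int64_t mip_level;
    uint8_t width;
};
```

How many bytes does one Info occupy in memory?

Block: 0..4  crc  (4B, 4-aligned); 4..8  -- padding (4B); 8..16  inode  (8B, 8-aligned); 16..17  version  (1B, 1-aligned); 17..18  attrs  (1B, 1-aligned); 18..24  -- tail padding (6B); sizeof = 24, alignof = 8
0..4  height  (4B, 4-aligned)
4..5  layer  (1B, 1-aligned)
5..6  channels  (1B, 1-aligned)
6..8  -- padding (2B)
8..32  depth  (24B, 8-aligned)
32..36  pitch  (4B, 4-aligned)
36..40  -- padding (4B)
40..48  format  (8B, 8-aligned)
48..52  stride  (4B, 4-aligned)
52..56  -- padding (4B)
56..64  mip_level  (8B, 8-aligned)
64..65  width  (1B, 1-aligned)
65..72  -- tail padding (7B)
sizeof = 72, alignof = 8

72 bytes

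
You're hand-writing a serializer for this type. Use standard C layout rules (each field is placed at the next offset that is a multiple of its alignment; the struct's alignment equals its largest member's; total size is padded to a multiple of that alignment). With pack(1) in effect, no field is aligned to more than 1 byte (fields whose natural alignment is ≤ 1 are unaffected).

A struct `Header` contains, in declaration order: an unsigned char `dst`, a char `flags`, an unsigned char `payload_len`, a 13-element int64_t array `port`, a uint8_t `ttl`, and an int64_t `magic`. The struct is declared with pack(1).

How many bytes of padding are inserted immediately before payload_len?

0..1  dst  (1B, 1-aligned)
1..2  flags  (1B, 1-aligned)
2..3  payload_len  (1B, 1-aligned)

0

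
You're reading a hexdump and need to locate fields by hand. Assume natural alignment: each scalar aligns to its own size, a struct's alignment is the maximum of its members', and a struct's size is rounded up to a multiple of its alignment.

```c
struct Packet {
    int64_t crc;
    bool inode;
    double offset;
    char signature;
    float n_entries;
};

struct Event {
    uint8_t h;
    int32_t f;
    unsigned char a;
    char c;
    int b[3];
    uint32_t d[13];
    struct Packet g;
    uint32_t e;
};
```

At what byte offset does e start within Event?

112

Packet: 0..8  crc  (8B, 8-aligned); 8..9  inode  (1B, 1-aligned); 9..16  -- padding (7B); 16..24  offset  (8B, 8-aligned); 24..25  signature  (1B, 1-aligned); 25..28  -- padding (3B); 28..32  n_entries  (4B, 4-aligned); sizeof = 32, alignof = 8
0..1  h  (1B, 1-aligned)
1..4  -- padding (3B)
4..8  f  (4B, 4-aligned)
8..9  a  (1B, 1-aligned)
9..10  c  (1B, 1-aligned)
10..12  -- padding (2B)
12..24  b  (12B, 4-aligned)
24..76  d  (52B, 4-aligned)
76..80  -- padding (4B)
80..112  g  (32B, 8-aligned)
112..116  e  (4B, 4-aligned)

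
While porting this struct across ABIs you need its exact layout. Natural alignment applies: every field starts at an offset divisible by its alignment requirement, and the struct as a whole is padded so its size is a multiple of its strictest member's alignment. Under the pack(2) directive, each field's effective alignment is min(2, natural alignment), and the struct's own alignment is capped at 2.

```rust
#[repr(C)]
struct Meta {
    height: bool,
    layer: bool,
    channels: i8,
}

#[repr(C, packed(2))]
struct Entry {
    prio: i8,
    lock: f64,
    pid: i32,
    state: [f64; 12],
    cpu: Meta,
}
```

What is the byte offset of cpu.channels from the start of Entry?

112

Meta: height at 0 (size 1, align 1) → ends 1; layer at 1 (size 1, align 1) → ends 2; channels at 2 (size 1, align 1) → ends 3; total 3 bytes, alignment 1
prio at 0 (size 1, align 1) → ends 1
pad 1 to align 2 for lock
lock at 2 (size 8, align 2) → ends 10
pid at 10 (size 4, align 2) → ends 14
state at 14 (size 96, align 2) → ends 110
cpu at 110 (size 3, align 1) → ends 113
within Meta: channels at 2
110 + 2 = 112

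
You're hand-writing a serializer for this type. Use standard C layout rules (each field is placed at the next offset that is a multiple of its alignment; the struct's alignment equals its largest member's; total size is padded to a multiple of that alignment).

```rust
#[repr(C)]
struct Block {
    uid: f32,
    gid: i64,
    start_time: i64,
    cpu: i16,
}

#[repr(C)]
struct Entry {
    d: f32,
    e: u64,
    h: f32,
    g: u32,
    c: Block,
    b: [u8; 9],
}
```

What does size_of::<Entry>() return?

Block: uid at 0 (size 4, align 4) → ends 4; pad 4 to align 8 for gid; gid at 8 (size 8, align 8) → ends 16; start_time at 16 (size 8, align 8) → ends 24; cpu at 24 (size 2, align 2) → ends 26; tail pad 6 to reach multiple of 8; total 32 bytes, alignment 8
d at 0 (size 4, align 4) → ends 4
pad 4 to align 8 for e
e at 8 (size 8, align 8) → ends 16
h at 16 (size 4, align 4) → ends 20
g at 20 (size 4, align 4) → ends 24
c at 24 (size 32, align 8) → ends 56
b at 56 (size 9, align 1) → ends 65
tail pad 7 to reach multiple of 8
total 72 bytes, alignment 8

72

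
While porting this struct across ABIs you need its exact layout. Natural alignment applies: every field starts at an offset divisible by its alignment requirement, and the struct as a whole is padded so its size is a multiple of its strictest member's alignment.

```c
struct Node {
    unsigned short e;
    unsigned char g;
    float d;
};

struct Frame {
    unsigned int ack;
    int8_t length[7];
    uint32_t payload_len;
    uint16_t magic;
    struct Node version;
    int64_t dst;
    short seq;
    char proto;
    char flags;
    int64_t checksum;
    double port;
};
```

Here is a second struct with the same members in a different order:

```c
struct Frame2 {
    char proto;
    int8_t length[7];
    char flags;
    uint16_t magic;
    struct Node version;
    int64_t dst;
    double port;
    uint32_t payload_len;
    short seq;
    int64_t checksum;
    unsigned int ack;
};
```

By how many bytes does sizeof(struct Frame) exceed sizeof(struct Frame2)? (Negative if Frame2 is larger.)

Node: @0: e [2B, align 2] → 2; @2: g [1B, align 1] → 3; +1 pad (align 4); @4: d [4B, align 4] → 8; size 8, align 4
@0: ack [4B, align 4] → 4
@4: length [7B, align 1] → 11
+1 pad (align 4)
@12: payload_len [4B, align 4] → 16
@16: magic [2B, align 2] → 18
+2 pad (align 4)
@20: version [8B, align 4] → 28
+4 pad (align 8)
@32: dst [8B, align 8] → 40
@40: seq [2B, align 2] → 42
@42: proto [1B, align 1] → 43
@43: flags [1B, align 1] → 44
+4 pad (align 8)
@48: checksum [8B, align 8] → 56
@56: port [8B, align 8] → 64
size 64, align 8
— Frame2 —
@0: proto [1B, align 1] → 1
@1: length [7B, align 1] → 8
@8: flags [1B, align 1] → 9
+1 pad (align 2)
@10: magic [2B, align 2] → 12
@12: version [8B, align 4] → 20
+4 pad (align 8)
@24: dst [8B, align 8] → 32
@32: port [8B, align 8] → 40
@40: payload_len [4B, align 4] → 44
@44: seq [2B, align 2] → 46
+2 pad (align 8)
@48: checksum [8B, align 8] → 56
@56: ack [4B, align 4] → 60
+4 tail pad (align 8)
size 64, align 8
64 − 64 = 0

0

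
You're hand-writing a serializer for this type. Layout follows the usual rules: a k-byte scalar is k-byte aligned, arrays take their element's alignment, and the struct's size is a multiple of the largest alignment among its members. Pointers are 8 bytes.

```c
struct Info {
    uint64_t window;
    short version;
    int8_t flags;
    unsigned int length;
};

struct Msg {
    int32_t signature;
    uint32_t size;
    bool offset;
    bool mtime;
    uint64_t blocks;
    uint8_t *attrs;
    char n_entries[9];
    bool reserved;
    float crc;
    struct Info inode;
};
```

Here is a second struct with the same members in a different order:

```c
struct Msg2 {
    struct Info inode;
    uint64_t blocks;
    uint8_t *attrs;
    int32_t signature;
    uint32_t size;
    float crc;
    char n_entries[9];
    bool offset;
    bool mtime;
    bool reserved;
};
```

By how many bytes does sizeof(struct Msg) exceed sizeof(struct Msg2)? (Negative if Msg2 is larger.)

Info: 0..8  window  (8B, 8-aligned); 8..10  version  (2B, 2-aligned); 10..11  flags  (1B, 1-aligned); 11..12  -- padding (1B); 12..16  length  (4B, 4-aligned); sizeof = 16, alignof = 8
0..4  signature  (4B, 4-aligned)
4..8  size  (4B, 4-aligned)
8..9  offset  (1B, 1-aligned)
9..10  mtime  (1B, 1-aligned)
10..16  -- padding (6B)
16..24  blocks  (8B, 8-aligned)
24..32  attrs  (8B, 8-aligned)
32..41  n_entries  (9B, 1-aligned)
41..42  reserved  (1B, 1-aligned)
42..44  -- padding (2B)
44..48  crc  (4B, 4-aligned)
48..64  inode  (16B, 8-aligned)
sizeof = 64, alignof = 8
— Msg2 —
0..16  inode  (16B, 8-aligned)
16..24  blocks  (8B, 8-aligned)
24..32  attrs  (8B, 8-aligned)
32..36  signature  (4B, 4-aligned)
36..40  size  (4B, 4-aligned)
40..44  crc  (4B, 4-aligned)
44..53  n_entries  (9B, 1-aligned)
53..54  offset  (1B, 1-aligned)
54..55  mtime  (1B, 1-aligned)
55..56  reserved  (1B, 1-aligned)
sizeof = 56, alignof = 8
64 − 56 = 8

8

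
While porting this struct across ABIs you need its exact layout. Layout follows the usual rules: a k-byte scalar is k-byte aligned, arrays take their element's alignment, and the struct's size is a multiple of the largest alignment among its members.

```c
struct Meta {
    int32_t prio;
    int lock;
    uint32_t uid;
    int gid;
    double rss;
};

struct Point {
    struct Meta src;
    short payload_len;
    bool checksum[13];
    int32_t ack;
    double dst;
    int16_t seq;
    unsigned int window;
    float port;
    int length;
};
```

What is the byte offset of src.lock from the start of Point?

4

Meta: 0..4  prio  (4B, 4-aligned); 4..8  lock  (4B, 4-aligned); 8..12  uid  (4B, 4-aligned); 12..16  gid  (4B, 4-aligned); 16..24  rss  (8B, 8-aligned); sizeof = 24, alignof = 8
0..24  src  (24B, 8-aligned)
within Meta: lock at 4
0 + 4 = 4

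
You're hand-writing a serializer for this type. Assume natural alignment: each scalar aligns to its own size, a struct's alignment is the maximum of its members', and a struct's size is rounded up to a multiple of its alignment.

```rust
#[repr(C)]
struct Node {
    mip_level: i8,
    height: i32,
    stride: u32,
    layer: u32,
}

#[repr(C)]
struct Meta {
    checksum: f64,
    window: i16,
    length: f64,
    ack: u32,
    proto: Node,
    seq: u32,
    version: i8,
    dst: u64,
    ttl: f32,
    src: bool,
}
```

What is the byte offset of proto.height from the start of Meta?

Node: mip_level at 0 (size 1, align 1) → ends 1; pad 3 to align 4 for height; height at 4 (size 4, align 4) → ends 8; stride at 8 (size 4, align 4) → ends 12; layer at 12 (size 4, align 4) → ends 16; total 16 bytes, alignment 4
checksum at 0 (size 8, align 8) → ends 8
window at 8 (size 2, align 2) → ends 10
pad 6 to align 8 for length
length at 16 (size 8, align 8) → ends 24
ack at 24 (size 4, align 4) → ends 28
proto at 28 (size 16, align 4) → ends 44
within Node: height at 4
28 + 4 = 32

32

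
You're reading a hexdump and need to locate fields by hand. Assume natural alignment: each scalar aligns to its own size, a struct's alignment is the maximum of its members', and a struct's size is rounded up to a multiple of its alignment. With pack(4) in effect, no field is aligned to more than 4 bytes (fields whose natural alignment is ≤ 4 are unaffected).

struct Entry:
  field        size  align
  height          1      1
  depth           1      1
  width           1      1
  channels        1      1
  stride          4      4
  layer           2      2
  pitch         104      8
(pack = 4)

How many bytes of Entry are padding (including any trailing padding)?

2

height at 0 (size 1, align 1) → ends 1
depth at 1 (size 1, align 1) → ends 2
width at 2 (size 1, align 1) → ends 3
channels at 3 (size 1, align 1) → ends 4
stride at 4 (size 4, align 4) → ends 8
layer at 8 (size 2, align 2) → ends 10
pad 2 to align 4 for pitch
pitch at 12 (size 104, align 4) → ends 116
total 116 bytes, alignment 4
data bytes 114, size 116 → padding 2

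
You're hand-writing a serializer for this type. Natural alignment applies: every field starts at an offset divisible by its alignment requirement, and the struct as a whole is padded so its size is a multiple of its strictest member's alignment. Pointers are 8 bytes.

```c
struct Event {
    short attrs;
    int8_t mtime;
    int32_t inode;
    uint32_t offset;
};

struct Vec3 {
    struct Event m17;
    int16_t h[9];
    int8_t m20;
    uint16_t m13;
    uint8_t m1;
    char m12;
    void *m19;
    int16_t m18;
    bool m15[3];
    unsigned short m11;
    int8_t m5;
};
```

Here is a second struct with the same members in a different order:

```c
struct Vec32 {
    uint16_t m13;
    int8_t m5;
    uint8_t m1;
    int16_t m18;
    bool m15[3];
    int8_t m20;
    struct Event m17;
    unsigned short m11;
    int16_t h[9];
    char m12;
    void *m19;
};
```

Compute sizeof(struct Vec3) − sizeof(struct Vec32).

8

Event: 0..2  attrs  (2B, 2-aligned); 2..3  mtime  (1B, 1-aligned); 3..4  -- padding (1B); 4..8  inode  (4B, 4-aligned); 8..12  offset  (4B, 4-aligned); sizeof = 12, alignof = 4
0..12  m17  (12B, 4-aligned)
12..30  h  (18B, 2-aligned)
30..31  m20  (1B, 1-aligned)
31..32  -- padding (1B)
32..34  m13  (2B, 2-aligned)
34..35  m1  (1B, 1-aligned)
35..36  m12  (1B, 1-aligned)
36..40  -- padding (4B)
40..48  m19  (8B, 8-aligned)
48..50  m18  (2B, 2-aligned)
50..53  m15  (3B, 1-aligned)
53..54  -- padding (1B)
54..56  m11  (2B, 2-aligned)
56..57  m5  (1B, 1-aligned)
57..64  -- tail padding (7B)
sizeof = 64, alignof = 8
— Vec32 —
0..2  m13  (2B, 2-aligned)
2..3  m5  (1B, 1-aligned)
3..4  m1  (1B, 1-aligned)
4..6  m18  (2B, 2-aligned)
6..9  m15  (3B, 1-aligned)
9..10  m20  (1B, 1-aligned)
10..12  -- padding (2B)
12..24  m17  (12B, 4-aligned)
24..26  m11  (2B, 2-aligned)
26..44  h  (18B, 2-aligned)
44..45  m12  (1B, 1-aligned)
45..48  -- padding (3B)
48..56  m19  (8B, 8-aligned)
sizeof = 56, alignof = 8
64 − 56 = 8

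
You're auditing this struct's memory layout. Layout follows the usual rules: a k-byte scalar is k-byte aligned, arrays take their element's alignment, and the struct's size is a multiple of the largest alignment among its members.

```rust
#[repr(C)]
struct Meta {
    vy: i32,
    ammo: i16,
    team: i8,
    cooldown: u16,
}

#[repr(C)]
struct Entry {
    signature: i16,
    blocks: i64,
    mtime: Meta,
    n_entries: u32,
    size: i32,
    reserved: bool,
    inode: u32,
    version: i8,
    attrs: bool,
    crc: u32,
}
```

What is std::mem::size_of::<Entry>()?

Meta: 0..4  vy  (4B, 4-aligned); 4..6  ammo  (2B, 2-aligned); 6..7  team  (1B, 1-aligned); 7..8  -- padding (1B); 8..10  cooldown  (2B, 2-aligned); 10..12  -- tail padding (2B); sizeof = 12, alignof = 4
0..2  signature  (2B, 2-aligned)
2..8  -- padding (6B)
8..16  blocks  (8B, 8-aligned)
16..28  mtime  (12B, 4-aligned)
28..32  n_entries  (4B, 4-aligned)
32..36  size  (4B, 4-aligned)
36..37  reserved  (1B, 1-aligned)
37..40  -- padding (3B)
40..44  inode  (4B, 4-aligned)
44..45  version  (1B, 1-aligned)
45..46  attrs  (1B, 1-aligned)
46..48  -- padding (2B)
48..52  crc  (4B, 4-aligned)
52..56  -- tail padding (4B)
sizeof = 56, alignof = 8

56 bytes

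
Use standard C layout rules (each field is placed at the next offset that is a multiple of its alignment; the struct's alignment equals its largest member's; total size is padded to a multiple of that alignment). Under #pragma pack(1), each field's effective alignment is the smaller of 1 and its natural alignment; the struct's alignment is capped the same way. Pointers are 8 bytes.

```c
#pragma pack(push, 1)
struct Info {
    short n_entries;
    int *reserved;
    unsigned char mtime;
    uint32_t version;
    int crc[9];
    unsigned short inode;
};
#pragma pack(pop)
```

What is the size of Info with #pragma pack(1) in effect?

@0: n_entries [2B, align 1] → 2
@2: reserved [8B, align 1] → 10
@10: mtime [1B, align 1] → 11
@11: version [4B, align 1] → 15
@15: crc [36B, align 1] → 51
@51: inode [2B, align 1] → 53
size 53, align 1

53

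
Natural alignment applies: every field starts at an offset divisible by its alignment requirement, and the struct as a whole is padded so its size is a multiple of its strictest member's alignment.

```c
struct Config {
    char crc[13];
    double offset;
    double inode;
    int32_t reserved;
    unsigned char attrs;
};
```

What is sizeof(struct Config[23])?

920

@0: crc [13B, align 1] → 13
+3 pad (align 8)
@16: offset [8B, align 8] → 24
@24: inode [8B, align 8] → 32
@32: reserved [4B, align 4] → 36
@36: attrs [1B, align 1] → 37
+3 tail pad (align 8)
size 40, align 8
array of 23: 23 × 40 = 920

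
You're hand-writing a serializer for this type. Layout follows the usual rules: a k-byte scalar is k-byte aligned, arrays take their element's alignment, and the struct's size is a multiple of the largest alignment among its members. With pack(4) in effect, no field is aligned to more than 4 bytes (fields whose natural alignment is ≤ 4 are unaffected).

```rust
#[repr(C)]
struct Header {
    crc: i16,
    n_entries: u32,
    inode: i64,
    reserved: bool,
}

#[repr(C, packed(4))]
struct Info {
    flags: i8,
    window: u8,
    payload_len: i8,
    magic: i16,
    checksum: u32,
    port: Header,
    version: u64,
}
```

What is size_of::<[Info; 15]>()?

660

Header: 0..2  crc  (2B, 2-aligned); 2..4  -- padding (2B); 4..8  n_entries  (4B, 4-aligned); 8..16  inode  (8B, 8-aligned); 16..17  reserved  (1B, 1-aligned); 17..24  -- tail padding (7B); sizeof = 24, alignof = 8
0..1  flags  (1B, 1-aligned)
1..2  window  (1B, 1-aligned)
2..3  payload_len  (1B, 1-aligned)
3..4  -- padding (1B)
4..6  magic  (2B, 2-aligned)
6..8  -- padding (2B)
8..12  checksum  (4B, 4-aligned)
12..36  port  (24B, 4-aligned)
36..44  version  (8B, 4-aligned)
sizeof = 44, alignof = 4
array of 15: 15 × 44 = 660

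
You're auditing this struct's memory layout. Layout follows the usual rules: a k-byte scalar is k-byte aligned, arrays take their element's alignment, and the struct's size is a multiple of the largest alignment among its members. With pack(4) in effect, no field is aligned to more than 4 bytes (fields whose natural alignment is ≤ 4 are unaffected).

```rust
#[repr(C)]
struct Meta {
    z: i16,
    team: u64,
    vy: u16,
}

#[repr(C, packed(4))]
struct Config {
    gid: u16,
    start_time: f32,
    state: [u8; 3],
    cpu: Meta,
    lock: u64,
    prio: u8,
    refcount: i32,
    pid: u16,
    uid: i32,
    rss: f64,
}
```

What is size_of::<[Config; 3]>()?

Meta: @0: z [2B, align 2] → 2; +6 pad (align 8); @8: team [8B, align 8] → 16; @16: vy [2B, align 2] → 18; +6 tail pad (align 8); size 24, align 8
@0: gid [2B, align 2] → 2
+2 pad (align 4)
@4: start_time [4B, align 4] → 8
@8: state [3B, align 1] → 11
+1 pad (align 4)
@12: cpu [24B, align 4] → 36
@36: lock [8B, align 4] → 44
@44: prio [1B, align 1] → 45
+3 pad (align 4)
@48: refcount [4B, align 4] → 52
@52: pid [2B, align 2] → 54
+2 pad (align 4)
@56: uid [4B, align 4] → 60
@60: rss [8B, align 4] → 68
size 68, align 4
array of 3: 3 × 68 = 204

204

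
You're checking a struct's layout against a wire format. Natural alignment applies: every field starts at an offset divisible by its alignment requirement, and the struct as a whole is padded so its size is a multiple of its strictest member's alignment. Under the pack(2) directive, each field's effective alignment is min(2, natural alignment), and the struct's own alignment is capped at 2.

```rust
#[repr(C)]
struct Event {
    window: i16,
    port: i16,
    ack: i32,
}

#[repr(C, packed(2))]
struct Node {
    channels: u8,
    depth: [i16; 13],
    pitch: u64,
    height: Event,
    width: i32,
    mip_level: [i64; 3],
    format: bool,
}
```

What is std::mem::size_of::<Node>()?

Event: window at 0 (size 2, align 2) → ends 2; port at 2 (size 2, align 2) → ends 4; ack at 4 (size 4, align 4) → ends 8; total 8 bytes, alignment 4
channels at 0 (size 1, align 1) → ends 1
pad 1 to align 2 for depth
depth at 2 (size 26, align 2) → ends 28
pitch at 28 (size 8, align 2) → ends 36
height at 36 (size 8, align 2) → ends 44
width at 44 (size 4, align 2) → ends 48
mip_level at 48 (size 24, align 2) → ends 72
format at 72 (size 1, align 1) → ends 73
tail pad 1 to reach multiple of 2
total 74 bytes, alignment 2

74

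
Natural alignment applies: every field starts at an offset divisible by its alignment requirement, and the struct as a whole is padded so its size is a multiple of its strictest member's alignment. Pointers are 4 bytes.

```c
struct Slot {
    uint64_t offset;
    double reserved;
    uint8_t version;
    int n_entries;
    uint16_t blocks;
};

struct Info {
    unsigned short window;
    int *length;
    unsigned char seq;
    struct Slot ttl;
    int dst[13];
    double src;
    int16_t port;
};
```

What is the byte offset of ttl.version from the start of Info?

Slot: offset at 0 (size 8, align 8) → ends 8; reserved at 8 (size 8, align 8) → ends 16; version at 16 (size 1, align 1) → ends 17; pad 3 to align 4 for n_entries; n_entries at 20 (size 4, align 4) → ends 24; blocks at 24 (size 2, align 2) → ends 26; tail pad 6 to reach multiple of 8; total 32 bytes, alignment 8
window at 0 (size 2, align 2) → ends 2
pad 2 to align 4 for length
length at 4 (size 4, align 4) → ends 8
seq at 8 (size 1, align 1) → ends 9
pad 7 to align 8 for ttl
ttl at 16 (size 32, align 8) → ends 48
within Slot: version at 16
16 + 16 = 32

32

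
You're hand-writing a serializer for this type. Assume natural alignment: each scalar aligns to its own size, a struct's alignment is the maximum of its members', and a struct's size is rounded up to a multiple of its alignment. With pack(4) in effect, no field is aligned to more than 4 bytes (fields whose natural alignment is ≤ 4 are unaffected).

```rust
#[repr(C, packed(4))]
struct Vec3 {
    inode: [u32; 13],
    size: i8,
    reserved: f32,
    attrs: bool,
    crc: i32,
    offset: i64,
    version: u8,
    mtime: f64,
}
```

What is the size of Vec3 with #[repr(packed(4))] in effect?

88

0..52  inode  (52B, 4-aligned)
52..53  size  (1B, 1-aligned)
53..56  -- padding (3B)
56..60  reserved  (4B, 4-aligned)
60..61  attrs  (1B, 1-aligned)
61..64  -- padding (3B)
64..68  crc  (4B, 4-aligned)
68..76  offset  (8B, 4-aligned)
76..77  version  (1B, 1-aligned)
77..80  -- padding (3B)
80..88  mtime  (8B, 4-aligned)
sizeof = 88, alignof = 4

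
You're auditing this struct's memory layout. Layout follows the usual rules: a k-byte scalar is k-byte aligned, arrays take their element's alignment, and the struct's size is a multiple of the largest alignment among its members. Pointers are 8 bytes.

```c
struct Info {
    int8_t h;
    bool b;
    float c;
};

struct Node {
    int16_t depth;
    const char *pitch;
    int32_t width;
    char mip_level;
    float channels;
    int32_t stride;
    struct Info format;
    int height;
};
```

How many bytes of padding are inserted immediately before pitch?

6

Info: h at 0 (size 1, align 1) → ends 1; b at 1 (size 1, align 1) → ends 2; pad 2 to align 4 for c; c at 4 (size 4, align 4) → ends 8; total 8 bytes, alignment 4
depth at 0 (size 2, align 2) → ends 2
pad 6 to align 8 for pitch
pitch at 8 (size 8, align 8) → ends 16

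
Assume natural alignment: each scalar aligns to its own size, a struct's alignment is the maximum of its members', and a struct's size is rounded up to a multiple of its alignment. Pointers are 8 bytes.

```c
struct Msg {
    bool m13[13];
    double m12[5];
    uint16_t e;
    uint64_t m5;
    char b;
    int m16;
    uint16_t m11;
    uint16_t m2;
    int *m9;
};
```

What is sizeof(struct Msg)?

96 bytes

@0: m13 [13B, align 1] → 13
+3 pad (align 8)
@16: m12 [40B, align 8] → 56
@56: e [2B, align 2] → 58
+6 pad (align 8)
@64: m5 [8B, align 8] → 72
@72: b [1B, align 1] → 73
+3 pad (align 4)
@76: m16 [4B, align 4] → 80
@80: m11 [2B, align 2] → 82
@82: m2 [2B, align 2] → 84
+4 pad (align 8)
@88: m9 [8B, align 8] → 96
size 96, align 8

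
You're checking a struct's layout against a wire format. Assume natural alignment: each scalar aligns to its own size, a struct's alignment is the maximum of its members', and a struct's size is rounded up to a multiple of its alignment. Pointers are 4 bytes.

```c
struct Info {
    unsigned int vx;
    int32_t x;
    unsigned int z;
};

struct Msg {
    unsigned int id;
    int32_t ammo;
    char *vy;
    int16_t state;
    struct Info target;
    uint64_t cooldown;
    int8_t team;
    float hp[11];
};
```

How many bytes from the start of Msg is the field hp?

Info: vx at 0 (size 4, align 4) → ends 4; x at 4 (size 4, align 4) → ends 8; z at 8 (size 4, align 4) → ends 12; total 12 bytes, alignment 4
id at 0 (size 4, align 4) → ends 4
ammo at 4 (size 4, align 4) → ends 8
vy at 8 (size 4, align 4) → ends 12
state at 12 (size 2, align 2) → ends 14
pad 2 to align 4 for target
target at 16 (size 12, align 4) → ends 28
pad 4 to align 8 for cooldown
cooldown at 32 (size 8, align 8) → ends 40
team at 40 (size 1, align 1) → ends 41
pad 3 to align 4 for hp
hp at 44 (size 44, align 4) → ends 88

44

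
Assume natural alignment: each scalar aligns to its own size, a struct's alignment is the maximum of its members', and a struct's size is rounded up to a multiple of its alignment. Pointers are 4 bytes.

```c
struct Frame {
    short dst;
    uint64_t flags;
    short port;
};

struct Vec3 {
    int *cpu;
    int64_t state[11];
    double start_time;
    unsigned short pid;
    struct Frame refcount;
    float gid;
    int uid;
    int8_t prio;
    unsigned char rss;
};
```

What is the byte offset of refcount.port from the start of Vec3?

128

Frame: 0..2  dst  (2B, 2-aligned); 2..8  -- padding (6B); 8..16  flags  (8B, 8-aligned); 16..18  port  (2B, 2-aligned); 18..24  -- tail padding (6B); sizeof = 24, alignof = 8
0..4  cpu  (4B, 4-aligned)
4..8  -- padding (4B)
8..96  state  (88B, 8-aligned)
96..104  start_time  (8B, 8-aligned)
104..106  pid  (2B, 2-aligned)
106..112  -- padding (6B)
112..136  refcount  (24B, 8-aligned)
within Frame: port at 16
112 + 16 = 128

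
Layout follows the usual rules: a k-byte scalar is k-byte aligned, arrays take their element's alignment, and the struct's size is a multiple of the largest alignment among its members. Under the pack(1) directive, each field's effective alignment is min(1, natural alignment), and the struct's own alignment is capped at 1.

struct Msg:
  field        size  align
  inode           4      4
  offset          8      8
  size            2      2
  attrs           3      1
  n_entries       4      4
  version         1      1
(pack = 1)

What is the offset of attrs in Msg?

0..4  inode  (4B, 1-aligned)
4..12  offset  (8B, 1-aligned)
12..14  size  (2B, 1-aligned)
14..17  attrs  (3B, 1-aligned)

14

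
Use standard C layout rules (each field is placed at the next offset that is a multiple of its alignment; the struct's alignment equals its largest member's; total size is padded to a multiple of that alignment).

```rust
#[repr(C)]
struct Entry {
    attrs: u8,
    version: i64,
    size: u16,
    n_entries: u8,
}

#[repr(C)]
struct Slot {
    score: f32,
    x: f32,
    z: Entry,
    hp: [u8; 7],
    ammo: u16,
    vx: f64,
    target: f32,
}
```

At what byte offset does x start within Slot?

Entry: @0: attrs [1B, align 1] → 1; +7 pad (align 8); @8: version [8B, align 8] → 16; @16: size [2B, align 2] → 18; @18: n_entries [1B, align 1] → 19; +5 tail pad (align 8); size 24, align 8
@0: score [4B, align 4] → 4
@4: x [4B, align 4] → 8

4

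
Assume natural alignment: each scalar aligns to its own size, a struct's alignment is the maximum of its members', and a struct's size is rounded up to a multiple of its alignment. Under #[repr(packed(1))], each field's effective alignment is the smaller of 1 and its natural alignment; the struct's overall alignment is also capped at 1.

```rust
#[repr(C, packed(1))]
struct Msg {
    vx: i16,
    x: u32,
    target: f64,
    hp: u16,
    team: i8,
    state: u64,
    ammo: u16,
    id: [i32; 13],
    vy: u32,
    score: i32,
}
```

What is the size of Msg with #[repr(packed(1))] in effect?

0..2  vx  (2B, 1-aligned)
2..6  x  (4B, 1-aligned)
6..14  target  (8B, 1-aligned)
14..16  hp  (2B, 1-aligned)
16..17  team  (1B, 1-aligned)
17..25  state  (8B, 1-aligned)
25..27  ammo  (2B, 1-aligned)
27..79  id  (52B, 1-aligned)
79..83  vy  (4B, 1-aligned)
83..87  score  (4B, 1-aligned)
sizeof = 87, alignof = 1

87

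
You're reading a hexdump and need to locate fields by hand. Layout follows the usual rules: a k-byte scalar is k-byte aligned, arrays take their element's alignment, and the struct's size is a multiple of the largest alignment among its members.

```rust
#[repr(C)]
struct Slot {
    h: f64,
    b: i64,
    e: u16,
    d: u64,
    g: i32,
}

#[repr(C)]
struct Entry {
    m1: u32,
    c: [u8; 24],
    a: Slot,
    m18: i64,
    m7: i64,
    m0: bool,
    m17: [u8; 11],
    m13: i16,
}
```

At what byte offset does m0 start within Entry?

Slot: 0..8  h  (8B, 8-aligned); 8..16  b  (8B, 8-aligned); 16..18  e  (2B, 2-aligned); 18..24  -- padding (6B); 24..32  d  (8B, 8-aligned); 32..36  g  (4B, 4-aligned); 36..40  -- tail padding (4B); sizeof = 40, alignof = 8
0..4  m1  (4B, 4-aligned)
4..28  c  (24B, 1-aligned)
28..32  -- padding (4B)
32..72  a  (40B, 8-aligned)
72..80  m18  (8B, 8-aligned)
80..88  m7  (8B, 8-aligned)
88..89  m0  (1B, 1-aligned)

88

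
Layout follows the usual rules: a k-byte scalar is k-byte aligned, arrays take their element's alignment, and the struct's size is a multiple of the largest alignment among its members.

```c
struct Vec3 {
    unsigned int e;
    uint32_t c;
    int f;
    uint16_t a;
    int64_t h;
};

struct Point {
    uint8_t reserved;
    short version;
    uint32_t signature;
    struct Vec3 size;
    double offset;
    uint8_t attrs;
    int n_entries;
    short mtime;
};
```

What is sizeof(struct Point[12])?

Vec3: e at 0 (size 4, align 4) → ends 4; c at 4 (size 4, align 4) → ends 8; f at 8 (size 4, align 4) → ends 12; a at 12 (size 2, align 2) → ends 14; pad 2 to align 8 for h; h at 16 (size 8, align 8) → ends 24; total 24 bytes, alignment 8
reserved at 0 (size 1, align 1) → ends 1
pad 1 to align 2 for version
version at 2 (size 2, align 2) → ends 4
signature at 4 (size 4, align 4) → ends 8
size at 8 (size 24, align 8) → ends 32
offset at 32 (size 8, align 8) → ends 40
attrs at 40 (size 1, align 1) → ends 41
pad 3 to align 4 for n_entries
n_entries at 44 (size 4, align 4) → ends 48
mtime at 48 (size 2, align 2) → ends 50
tail pad 6 to reach multiple of 8
total 56 bytes, alignment 8
array of 12: 12 × 56 = 672

672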